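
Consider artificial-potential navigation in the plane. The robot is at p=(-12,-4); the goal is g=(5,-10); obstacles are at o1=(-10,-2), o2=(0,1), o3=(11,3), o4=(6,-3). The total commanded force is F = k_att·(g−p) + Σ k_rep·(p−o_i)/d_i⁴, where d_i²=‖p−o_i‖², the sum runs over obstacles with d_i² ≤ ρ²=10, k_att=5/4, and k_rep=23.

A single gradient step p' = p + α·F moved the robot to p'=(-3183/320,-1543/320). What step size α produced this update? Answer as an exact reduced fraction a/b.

F_att = 5/4·(g−p) = 5/4·(17,-6) = (21.2500,-7.5000)
o1: d²=8 ≤ ρ²=10; F_rep = 23·(-2,-2)/8² = (-0.7188,-0.7188)
o2: d²=169 > ρ²=10 → inactive
o3: d²=578 > ρ²=10 → inactive
o4: d²=325 > ρ²=10 → inactive
F = F_att + ΣF_rep = (20.5312,-8.2188)
Δp = p'−p = (2.0531,-0.8219); α = Δx/Fx = (657/320) / (657/32) = 1/10
check: Δy/Fy = (-263/320) / (-263/32) = 1/10 ✓

α = 1/10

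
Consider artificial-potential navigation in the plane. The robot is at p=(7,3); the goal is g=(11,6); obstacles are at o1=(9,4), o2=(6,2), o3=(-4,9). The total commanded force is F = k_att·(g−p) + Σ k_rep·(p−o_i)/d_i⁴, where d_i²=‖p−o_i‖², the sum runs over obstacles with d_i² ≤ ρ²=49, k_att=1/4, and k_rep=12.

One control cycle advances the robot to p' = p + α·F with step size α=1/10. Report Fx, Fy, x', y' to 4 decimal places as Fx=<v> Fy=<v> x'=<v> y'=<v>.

Fx=3.0400 Fy=3.2700 x'=7.3040 y'=3.3270

F_att = 1/4·(g−p) = 1/4·(4,3) = (1.0000,0.7500)
o1: d²=5 ≤ ρ²=49; F_rep = 12·(-2,-1)/5² = (-0.9600,-0.4800)
o2: d²=2 ≤ ρ²=49; F_rep = 12·(1,1)/2² = (3.0000,3.0000)
o3: d²=157 > ρ²=49 → inactive
F = F_att + ΣF_rep = (3.0400,3.2700)
p' = p + 1/10·F = (7.3040,3.3270)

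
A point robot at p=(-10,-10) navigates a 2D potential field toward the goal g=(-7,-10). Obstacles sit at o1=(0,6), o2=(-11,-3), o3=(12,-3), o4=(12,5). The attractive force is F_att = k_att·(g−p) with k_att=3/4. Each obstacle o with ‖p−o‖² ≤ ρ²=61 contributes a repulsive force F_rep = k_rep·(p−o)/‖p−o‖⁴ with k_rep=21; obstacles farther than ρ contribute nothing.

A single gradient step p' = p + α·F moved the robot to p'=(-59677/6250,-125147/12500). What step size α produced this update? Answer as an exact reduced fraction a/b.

F_att = 3/4·(g−p) = 3/4·(3,0) = (2.2500,0.0000)
o1: d²=356 > ρ²=61 → inactive
o2: d²=50 ≤ ρ²=61; F_rep = 21·(1,-7)/50² = (0.0084,-0.0588)
o3: d²=533 > ρ²=61 → inactive
o4: d²=709 > ρ²=61 → inactive
F = F_att + ΣF_rep = (2.2584,-0.0588)
Δp = p'−p = (0.4517,-0.0118); α = Δx/Fx = (2823/6250) / (2823/1250) = 1/5
check: Δy/Fy = (-147/12500) / (-147/2500) = 1/5 ✓

α = 1/5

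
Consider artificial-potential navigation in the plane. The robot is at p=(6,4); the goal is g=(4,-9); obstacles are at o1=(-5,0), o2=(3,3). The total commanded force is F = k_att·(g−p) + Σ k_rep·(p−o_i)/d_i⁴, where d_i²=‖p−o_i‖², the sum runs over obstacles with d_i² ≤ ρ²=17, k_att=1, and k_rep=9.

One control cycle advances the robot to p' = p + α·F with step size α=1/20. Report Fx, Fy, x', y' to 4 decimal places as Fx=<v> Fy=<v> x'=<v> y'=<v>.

F_att = 1·(g−p) = 1·(-2,-13) = (-2.0000,-13.0000)
o1: d²=137 > ρ²=17 → inactive
o2: d²=10 ≤ ρ²=17; F_rep = 9·(3,1)/10² = (0.2700,0.0900)
F = F_att + ΣF_rep = (-1.7300,-12.9100)
p' = p + 1/20·F = (5.9135,3.3545)

Fx=-1.7300 Fy=-12.9100 x'=5.9135 y'=3.3545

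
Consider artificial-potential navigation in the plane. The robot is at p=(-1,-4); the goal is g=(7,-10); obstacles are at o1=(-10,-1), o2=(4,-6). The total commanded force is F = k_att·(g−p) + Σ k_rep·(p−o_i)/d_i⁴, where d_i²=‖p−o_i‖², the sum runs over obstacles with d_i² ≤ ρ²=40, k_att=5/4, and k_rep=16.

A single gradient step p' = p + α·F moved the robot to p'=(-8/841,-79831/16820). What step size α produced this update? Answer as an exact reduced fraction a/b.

α = 1/10

F_att = 5/4·(g−p) = 5/4·(8,-6) = (10.0000,-7.5000)
o1: d²=90 > ρ²=40 → inactive
o2: d²=29 ≤ ρ²=40; F_rep = 16·(-5,2)/29² = (-0.0951,0.0380)
F = F_att + ΣF_rep = (9.9049,-7.4620)
Δp = p'−p = (0.9905,-0.7462); α = Δx/Fx = (833/841) / (8330/841) = 1/10
check: Δy/Fy = (-12551/16820) / (-12551/1682) = 1/10 ✓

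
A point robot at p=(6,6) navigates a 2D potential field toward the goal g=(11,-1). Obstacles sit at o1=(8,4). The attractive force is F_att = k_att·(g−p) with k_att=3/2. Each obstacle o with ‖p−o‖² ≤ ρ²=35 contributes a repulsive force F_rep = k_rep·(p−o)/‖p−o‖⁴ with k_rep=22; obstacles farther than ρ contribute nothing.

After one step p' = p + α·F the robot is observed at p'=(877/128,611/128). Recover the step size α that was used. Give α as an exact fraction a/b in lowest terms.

F_att = 3/2·(g−p) = 3/2·(5,-7) = (7.5000,-10.5000)
o1: d²=8 ≤ ρ²=35; F_rep = 22·(-2,2)/8² = (-0.6875,0.6875)
F = F_att + ΣF_rep = (6.8125,-9.8125)
Δp = p'−p = (0.8516,-1.2266); α = Δx/Fx = (109/128) / (109/16) = 1/8
check: Δy/Fy = (-157/128) / (-157/16) = 1/8 ✓

α = 1/8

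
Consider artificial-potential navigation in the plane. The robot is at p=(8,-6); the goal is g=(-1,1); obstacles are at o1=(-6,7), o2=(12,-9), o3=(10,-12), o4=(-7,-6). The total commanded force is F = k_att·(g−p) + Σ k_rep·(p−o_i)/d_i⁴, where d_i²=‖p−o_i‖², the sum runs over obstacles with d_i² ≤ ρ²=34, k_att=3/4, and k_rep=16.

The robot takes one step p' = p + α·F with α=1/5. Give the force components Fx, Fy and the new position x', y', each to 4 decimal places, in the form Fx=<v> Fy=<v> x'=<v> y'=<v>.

Fx=-6.8524 Fy=5.3268 x'=6.6295 y'=-4.9346

F_att = 3/4·(g−p) = 3/4·(-9,7) = (-6.7500,5.2500)
o1: d²=365 > ρ²=34 → inactive
o2: d²=25 ≤ ρ²=34; F_rep = 16·(-4,3)/25² = (-0.1024,0.0768)
o3: d²=40 > ρ²=34 → inactive
o4: d²=225 > ρ²=34 → inactive
F = F_att + ΣF_rep = (-6.8524,5.3268)
p' = p + 1/5·F = (6.6295,-4.9346)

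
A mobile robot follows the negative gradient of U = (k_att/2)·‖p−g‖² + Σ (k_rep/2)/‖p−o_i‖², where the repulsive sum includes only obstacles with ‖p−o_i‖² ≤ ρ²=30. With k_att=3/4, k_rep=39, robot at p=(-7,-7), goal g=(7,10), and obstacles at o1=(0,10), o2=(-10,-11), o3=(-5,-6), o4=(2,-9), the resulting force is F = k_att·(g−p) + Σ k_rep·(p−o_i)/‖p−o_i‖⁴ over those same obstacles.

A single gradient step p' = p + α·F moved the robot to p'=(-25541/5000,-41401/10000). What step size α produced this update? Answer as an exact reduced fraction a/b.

α = 1/4

F_att = 3/4·(g−p) = 3/4·(14,17) = (10.5000,12.7500)
o1: d²=338 > ρ²=30 → inactive
o2: d²=25 ≤ ρ²=30; F_rep = 39·(3,4)/25² = (0.1872,0.2496)
o3: d²=5 ≤ ρ²=30; F_rep = 39·(-2,-1)/5² = (-3.1200,-1.5600)
o4: d²=85 > ρ²=30 → inactive
F = F_att + ΣF_rep = (7.5672,11.4396)
Δp = p'−p = (1.8918,2.8599); α = Δx/Fx = (9459/5000) / (9459/1250) = 1/4
check: Δy/Fy = (28599/10000) / (28599/2500) = 1/4 ✓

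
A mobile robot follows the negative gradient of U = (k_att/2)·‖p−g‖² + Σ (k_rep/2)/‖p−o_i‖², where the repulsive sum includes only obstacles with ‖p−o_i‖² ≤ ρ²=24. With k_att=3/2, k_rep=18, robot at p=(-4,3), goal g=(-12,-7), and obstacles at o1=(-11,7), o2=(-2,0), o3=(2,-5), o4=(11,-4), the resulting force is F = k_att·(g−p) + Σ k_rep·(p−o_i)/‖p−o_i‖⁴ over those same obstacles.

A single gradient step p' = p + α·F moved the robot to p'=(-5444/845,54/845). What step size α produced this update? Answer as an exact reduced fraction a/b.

α = 1/5

F_att = 3/2·(g−p) = 3/2·(-8,-10) = (-12.0000,-15.0000)
o1: d²=65 > ρ²=24 → inactive
o2: d²=13 ≤ ρ²=24; F_rep = 18·(-2,3)/13² = (-0.2130,0.3195)
o3: d²=100 > ρ²=24 → inactive
o4: d²=274 > ρ²=24 → inactive
F = F_att + ΣF_rep = (-12.2130,-14.6805)
Δp = p'−p = (-2.4426,-2.9361); α = Δx/Fx = (-2064/845) / (-2064/169) = 1/5
check: Δy/Fy = (-2481/845) / (-2481/169) = 1/5 ✓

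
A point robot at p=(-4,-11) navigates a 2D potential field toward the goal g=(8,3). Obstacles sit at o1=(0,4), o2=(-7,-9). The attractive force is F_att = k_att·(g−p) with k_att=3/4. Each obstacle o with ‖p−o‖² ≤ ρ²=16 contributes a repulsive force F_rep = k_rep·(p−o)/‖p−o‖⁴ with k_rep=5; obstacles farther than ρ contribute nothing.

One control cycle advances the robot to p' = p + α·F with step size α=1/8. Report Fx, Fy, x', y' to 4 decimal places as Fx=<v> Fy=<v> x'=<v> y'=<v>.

Fx=9.0888 Fy=10.4408 x'=-2.8639 y'=-9.6949

F_att = 3/4·(g−p) = 3/4·(12,14) = (9.0000,10.5000)
o1: d²=241 > ρ²=16 → inactive
o2: d²=13 ≤ ρ²=16; F_rep = 5·(3,-2)/13² = (0.0888,-0.0592)
F = F_att + ΣF_rep = (9.0888,10.4408)
p' = p + 1/8·F = (-2.8639,-9.6949)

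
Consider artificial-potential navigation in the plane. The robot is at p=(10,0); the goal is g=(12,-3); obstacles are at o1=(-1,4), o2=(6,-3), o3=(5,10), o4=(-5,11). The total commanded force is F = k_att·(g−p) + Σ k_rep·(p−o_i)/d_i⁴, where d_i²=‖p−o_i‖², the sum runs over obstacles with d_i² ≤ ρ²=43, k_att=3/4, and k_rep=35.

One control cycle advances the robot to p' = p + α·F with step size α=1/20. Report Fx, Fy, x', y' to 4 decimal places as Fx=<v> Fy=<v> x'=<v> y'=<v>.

Fx=1.7240 Fy=-2.0820 x'=10.0862 y'=-0.1041

F_att = 3/4·(g−p) = 3/4·(2,-3) = (1.5000,-2.2500)
o1: d²=137 > ρ²=43 → inactive
o2: d²=25 ≤ ρ²=43; F_rep = 35·(4,3)/25² = (0.2240,0.1680)
o3: d²=125 > ρ²=43 → inactive
o4: d²=346 > ρ²=43 → inactive
F = F_att + ΣF_rep = (1.7240,-2.0820)
p' = p + 1/20·F = (10.0862,-0.1041)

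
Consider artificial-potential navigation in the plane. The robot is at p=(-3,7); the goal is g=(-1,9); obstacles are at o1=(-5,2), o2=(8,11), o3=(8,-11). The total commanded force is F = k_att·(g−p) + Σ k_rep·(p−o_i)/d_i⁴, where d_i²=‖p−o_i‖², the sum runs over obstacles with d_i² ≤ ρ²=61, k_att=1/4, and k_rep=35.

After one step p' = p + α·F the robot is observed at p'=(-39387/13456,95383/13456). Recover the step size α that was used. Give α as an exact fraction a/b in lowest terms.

F_att = 1/4·(g−p) = 1/4·(2,2) = (0.5000,0.5000)
o1: d²=29 ≤ ρ²=61; F_rep = 35·(2,5)/29² = (0.0832,0.2081)
o2: d²=137 > ρ²=61 → inactive
o3: d²=445 > ρ²=61 → inactive
F = F_att + ΣF_rep = (0.5832,0.7081)
Δp = p'−p = (0.0729,0.0885); α = Δx/Fx = (981/13456) / (981/1682) = 1/8
check: Δy/Fy = (1191/13456) / (1191/1682) = 1/8 ✓

α = 1/8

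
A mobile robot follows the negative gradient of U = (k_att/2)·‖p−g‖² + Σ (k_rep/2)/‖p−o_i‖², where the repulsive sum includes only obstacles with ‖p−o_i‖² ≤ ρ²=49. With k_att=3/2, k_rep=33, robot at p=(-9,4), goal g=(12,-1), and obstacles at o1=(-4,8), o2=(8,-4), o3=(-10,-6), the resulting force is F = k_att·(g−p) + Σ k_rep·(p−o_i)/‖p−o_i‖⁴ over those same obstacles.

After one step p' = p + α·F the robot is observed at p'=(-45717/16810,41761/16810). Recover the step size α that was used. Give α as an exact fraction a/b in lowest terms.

α = 1/5

F_att = 3/2·(g−p) = 3/2·(21,-5) = (31.5000,-7.5000)
o1: d²=41 ≤ ρ²=49; F_rep = 33·(-5,-4)/41² = (-0.0982,-0.0785)
o2: d²=353 > ρ²=49 → inactive
o3: d²=101 > ρ²=49 → inactive
F = F_att + ΣF_rep = (31.4018,-7.5785)
Δp = p'−p = (6.2804,-1.5157); α = Δx/Fx = (105573/16810) / (105573/3362) = 1/5
check: Δy/Fy = (-25479/16810) / (-25479/3362) = 1/5 ✓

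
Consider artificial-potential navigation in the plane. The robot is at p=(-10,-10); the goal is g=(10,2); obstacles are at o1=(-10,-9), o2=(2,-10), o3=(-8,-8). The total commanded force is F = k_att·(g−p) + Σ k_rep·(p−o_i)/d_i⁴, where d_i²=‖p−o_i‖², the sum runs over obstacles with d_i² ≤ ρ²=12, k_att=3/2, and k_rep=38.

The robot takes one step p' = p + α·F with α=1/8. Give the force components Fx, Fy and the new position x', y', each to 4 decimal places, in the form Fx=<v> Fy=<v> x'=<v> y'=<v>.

Fx=28.8125 Fy=-21.1875 x'=-6.3984 y'=-12.6484

F_att = 3/2·(g−p) = 3/2·(20,12) = (30.0000,18.0000)
o1: d²=1 ≤ ρ²=12; F_rep = 38·(0,-1)/1² = (0.0000,-38.0000)
o2: d²=144 > ρ²=12 → inactive
o3: d²=8 ≤ ρ²=12; F_rep = 38·(-2,-2)/8² = (-1.1875,-1.1875)
F = F_att + ΣF_rep = (28.8125,-21.1875)
p' = p + 1/8·F = (-6.3984,-12.6484)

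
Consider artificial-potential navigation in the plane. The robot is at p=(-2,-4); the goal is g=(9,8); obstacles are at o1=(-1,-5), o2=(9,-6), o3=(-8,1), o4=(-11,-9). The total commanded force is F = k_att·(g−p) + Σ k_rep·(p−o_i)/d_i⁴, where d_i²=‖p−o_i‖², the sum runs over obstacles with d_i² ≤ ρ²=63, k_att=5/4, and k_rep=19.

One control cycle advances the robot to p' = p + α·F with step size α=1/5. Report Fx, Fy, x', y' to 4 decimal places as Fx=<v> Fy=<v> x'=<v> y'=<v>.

Fx=9.0306 Fy=19.7245 x'=-0.1939 y'=-0.0551

F_att = 5/4·(g−p) = 5/4·(11,12) = (13.7500,15.0000)
o1: d²=2 ≤ ρ²=63; F_rep = 19·(-1,1)/2² = (-4.7500,4.7500)
o2: d²=125 > ρ²=63 → inactive
o3: d²=61 ≤ ρ²=63; F_rep = 19·(6,-5)/61² = (0.0306,-0.0255)
o4: d²=106 > ρ²=63 → inactive
F = F_att + ΣF_rep = (9.0306,19.7245)
p' = p + 1/5·F = (-0.1939,-0.0551)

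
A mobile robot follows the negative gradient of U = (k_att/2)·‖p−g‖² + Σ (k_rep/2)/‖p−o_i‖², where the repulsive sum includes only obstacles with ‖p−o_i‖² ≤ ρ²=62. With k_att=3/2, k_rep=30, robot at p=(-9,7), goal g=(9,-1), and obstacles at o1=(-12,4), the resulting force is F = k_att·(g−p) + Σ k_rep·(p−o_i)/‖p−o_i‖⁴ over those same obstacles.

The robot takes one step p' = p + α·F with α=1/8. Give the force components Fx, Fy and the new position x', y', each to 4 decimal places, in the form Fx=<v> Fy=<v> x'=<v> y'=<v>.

Fx=27.2778 Fy=-11.7222 x'=-5.5903 y'=5.5347

F_att = 3/2·(g−p) = 3/2·(18,-8) = (27.0000,-12.0000)
o1: d²=18 ≤ ρ²=62; F_rep = 30·(3,3)/18² = (0.2778,0.2778)
F = F_att + ΣF_rep = (27.2778,-11.7222)
p' = p + 1/8·F = (-5.5903,5.5347)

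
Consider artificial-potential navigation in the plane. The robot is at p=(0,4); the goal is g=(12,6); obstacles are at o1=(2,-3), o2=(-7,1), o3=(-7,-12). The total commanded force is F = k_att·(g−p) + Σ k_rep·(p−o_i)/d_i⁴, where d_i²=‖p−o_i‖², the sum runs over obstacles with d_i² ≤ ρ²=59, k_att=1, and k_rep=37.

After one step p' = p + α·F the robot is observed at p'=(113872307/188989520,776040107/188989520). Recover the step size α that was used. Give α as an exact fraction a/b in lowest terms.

F_att = 1·(g−p) = 1·(12,2) = (12.0000,2.0000)
o1: d²=53 ≤ ρ²=59; F_rep = 37·(-2,7)/53² = (-0.0263,0.0922)
o2: d²=58 ≤ ρ²=59; F_rep = 37·(7,3)/58² = (0.0770,0.0330)
o3: d²=305 > ρ²=59 → inactive
F = F_att + ΣF_rep = (12.0506,2.1252)
Δp = p'−p = (0.6025,0.1063); α = Δx/Fx = (113872307/188989520) / (113872307/9449476) = 1/20
check: Δy/Fy = (20082027/188989520) / (20082027/9449476) = 1/20 ✓

α = 1/20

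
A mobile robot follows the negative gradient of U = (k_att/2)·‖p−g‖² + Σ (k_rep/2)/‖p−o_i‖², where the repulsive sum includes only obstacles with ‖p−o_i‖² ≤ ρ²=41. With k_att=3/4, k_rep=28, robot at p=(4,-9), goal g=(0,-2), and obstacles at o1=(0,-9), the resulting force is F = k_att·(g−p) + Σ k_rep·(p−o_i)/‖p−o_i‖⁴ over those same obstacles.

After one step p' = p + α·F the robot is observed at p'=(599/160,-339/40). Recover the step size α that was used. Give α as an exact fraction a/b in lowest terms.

F_att = 3/4·(g−p) = 3/4·(-4,7) = (-3.0000,5.2500)
o1: d²=16 ≤ ρ²=41; F_rep = 28·(4,0)/16² = (0.4375,0.0000)
F = F_att + ΣF_rep = (-2.5625,5.2500)
Δp = p'−p = (-0.2562,0.5250); α = Δx/Fx = (-41/160) / (-41/16) = 1/10
check: Δy/Fy = (21/40) / (21/4) = 1/10 ✓

α = 1/10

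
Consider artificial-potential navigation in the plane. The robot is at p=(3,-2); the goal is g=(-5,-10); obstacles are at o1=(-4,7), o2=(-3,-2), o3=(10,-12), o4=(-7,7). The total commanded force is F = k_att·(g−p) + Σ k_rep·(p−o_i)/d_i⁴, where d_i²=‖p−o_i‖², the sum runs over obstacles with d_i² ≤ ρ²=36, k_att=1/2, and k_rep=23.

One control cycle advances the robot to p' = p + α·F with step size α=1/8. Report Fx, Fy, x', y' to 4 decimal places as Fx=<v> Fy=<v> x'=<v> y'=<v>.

Fx=-3.8935 Fy=-4.0000 x'=2.5133 y'=-2.5000

F_att = 1/2·(g−p) = 1/2·(-8,-8) = (-4.0000,-4.0000)
o1: d²=130 > ρ²=36 → inactive
o2: d²=36 ≤ ρ²=36; F_rep = 23·(6,0)/36² = (0.1065,0.0000)
o3: d²=149 > ρ²=36 → inactive
o4: d²=181 > ρ²=36 → inactive
F = F_att + ΣF_rep = (-3.8935,-4.0000)
p' = p + 1/8·F = (2.5133,-2.5000)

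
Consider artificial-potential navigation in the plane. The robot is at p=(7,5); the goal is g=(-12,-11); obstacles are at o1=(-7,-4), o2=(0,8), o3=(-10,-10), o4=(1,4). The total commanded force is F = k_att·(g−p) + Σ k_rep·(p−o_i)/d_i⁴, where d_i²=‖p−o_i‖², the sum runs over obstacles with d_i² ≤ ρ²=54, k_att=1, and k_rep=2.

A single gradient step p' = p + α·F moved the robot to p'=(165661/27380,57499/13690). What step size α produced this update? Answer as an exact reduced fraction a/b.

F_att = 1·(g−p) = 1·(-19,-16) = (-19.0000,-16.0000)
o1: d²=277 > ρ²=54 → inactive
o2: d²=58 > ρ²=54 → inactive
o3: d²=514 > ρ²=54 → inactive
o4: d²=37 ≤ ρ²=54; F_rep = 2·(6,1)/37² = (0.0088,0.0015)
F = F_att + ΣF_rep = (-18.9912,-15.9985)
Δp = p'−p = (-0.9496,-0.7999); α = Δx/Fx = (-25999/27380) / (-25999/1369) = 1/20
check: Δy/Fy = (-10951/13690) / (-21902/1369) = 1/20 ✓

α = 1/20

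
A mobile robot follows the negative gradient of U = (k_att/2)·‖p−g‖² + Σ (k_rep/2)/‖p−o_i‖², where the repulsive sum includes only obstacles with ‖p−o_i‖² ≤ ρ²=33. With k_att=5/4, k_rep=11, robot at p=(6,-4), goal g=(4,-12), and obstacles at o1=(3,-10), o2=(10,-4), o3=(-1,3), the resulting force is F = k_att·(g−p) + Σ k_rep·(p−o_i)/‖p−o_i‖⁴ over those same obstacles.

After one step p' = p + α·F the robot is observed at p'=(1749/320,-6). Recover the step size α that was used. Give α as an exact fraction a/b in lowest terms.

α = 1/5

F_att = 5/4·(g−p) = 5/4·(-2,-8) = (-2.5000,-10.0000)
o1: d²=45 > ρ²=33 → inactive
o2: d²=16 ≤ ρ²=33; F_rep = 11·(-4,0)/16² = (-0.1719,0.0000)
o3: d²=98 > ρ²=33 → inactive
F = F_att + ΣF_rep = (-2.6719,-10.0000)
Δp = p'−p = (-0.5344,-2.0000); α = Δx/Fx = (-171/320) / (-171/64) = 1/5
check: Δy/Fy = (-2) / (-10) = 1/5 ✓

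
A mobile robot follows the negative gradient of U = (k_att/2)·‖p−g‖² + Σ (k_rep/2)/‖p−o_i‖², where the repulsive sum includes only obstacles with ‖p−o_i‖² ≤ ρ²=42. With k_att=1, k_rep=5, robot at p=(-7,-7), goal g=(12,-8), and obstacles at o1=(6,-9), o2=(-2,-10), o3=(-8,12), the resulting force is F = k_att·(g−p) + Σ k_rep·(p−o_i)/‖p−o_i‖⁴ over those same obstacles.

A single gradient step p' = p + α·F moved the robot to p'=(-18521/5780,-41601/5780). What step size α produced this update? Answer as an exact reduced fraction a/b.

α = 1/5

F_att = 1·(g−p) = 1·(19,-1) = (19.0000,-1.0000)
o1: d²=173 > ρ²=42 → inactive
o2: d²=34 ≤ ρ²=42; F_rep = 5·(-5,3)/34² = (-0.0216,0.0130)
o3: d²=362 > ρ²=42 → inactive
F = F_att + ΣF_rep = (18.9784,-0.9870)
Δp = p'−p = (3.7957,-0.1974); α = Δx/Fx = (21939/5780) / (21939/1156) = 1/5
check: Δy/Fy = (-1141/5780) / (-1141/1156) = 1/5 ✓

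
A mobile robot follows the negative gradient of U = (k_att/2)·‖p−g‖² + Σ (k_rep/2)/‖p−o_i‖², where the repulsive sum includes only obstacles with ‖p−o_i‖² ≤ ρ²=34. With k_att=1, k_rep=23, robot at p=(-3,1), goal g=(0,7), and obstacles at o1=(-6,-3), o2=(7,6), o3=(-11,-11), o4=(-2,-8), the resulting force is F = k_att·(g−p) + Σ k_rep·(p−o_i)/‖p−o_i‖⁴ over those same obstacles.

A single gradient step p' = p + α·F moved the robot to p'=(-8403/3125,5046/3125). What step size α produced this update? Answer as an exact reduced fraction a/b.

F_att = 1·(g−p) = 1·(3,6) = (3.0000,6.0000)
o1: d²=25 ≤ ρ²=34; F_rep = 23·(3,4)/25² = (0.1104,0.1472)
o2: d²=125 > ρ²=34 → inactive
o3: d²=208 > ρ²=34 → inactive
o4: d²=82 > ρ²=34 → inactive
F = F_att + ΣF_rep = (3.1104,6.1472)
Δp = p'−p = (0.3110,0.6147); α = Δx/Fx = (972/3125) / (1944/625) = 1/10
check: Δy/Fy = (1921/3125) / (3842/625) = 1/10 ✓

α = 1/10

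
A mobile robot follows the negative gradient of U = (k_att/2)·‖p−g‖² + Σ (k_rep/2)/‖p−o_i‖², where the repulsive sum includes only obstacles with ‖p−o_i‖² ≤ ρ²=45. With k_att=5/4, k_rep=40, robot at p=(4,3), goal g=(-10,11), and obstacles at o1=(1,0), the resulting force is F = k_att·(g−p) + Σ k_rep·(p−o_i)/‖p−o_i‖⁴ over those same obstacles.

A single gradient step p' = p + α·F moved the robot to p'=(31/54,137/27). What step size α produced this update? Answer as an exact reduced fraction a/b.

α = 1/5

F_att = 5/4·(g−p) = 5/4·(-14,8) = (-17.5000,10.0000)
o1: d²=18 ≤ ρ²=45; F_rep = 40·(3,3)/18² = (0.3704,0.3704)
F = F_att + ΣF_rep = (-17.1296,10.3704)
Δp = p'−p = (-3.4259,2.0741); α = Δx/Fx = (-185/54) / (-925/54) = 1/5
check: Δy/Fy = (56/27) / (280/27) = 1/5 ✓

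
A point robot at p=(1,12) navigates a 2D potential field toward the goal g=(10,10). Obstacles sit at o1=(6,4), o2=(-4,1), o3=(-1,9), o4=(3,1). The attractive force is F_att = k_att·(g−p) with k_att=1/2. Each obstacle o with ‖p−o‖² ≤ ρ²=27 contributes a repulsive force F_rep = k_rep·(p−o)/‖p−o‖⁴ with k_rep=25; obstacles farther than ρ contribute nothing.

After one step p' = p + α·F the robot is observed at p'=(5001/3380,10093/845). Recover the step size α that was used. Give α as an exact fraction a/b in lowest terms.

α = 1/10

F_att = 1/2·(g−p) = 1/2·(9,-2) = (4.5000,-1.0000)
o1: d²=89 > ρ²=27 → inactive
o2: d²=146 > ρ²=27 → inactive
o3: d²=13 ≤ ρ²=27; F_rep = 25·(2,3)/13² = (0.2959,0.4438)
o4: d²=125 > ρ²=27 → inactive
F = F_att + ΣF_rep = (4.7959,-0.5562)
Δp = p'−p = (0.4796,-0.0556); α = Δx/Fx = (1621/3380) / (1621/338) = 1/10
check: Δy/Fy = (-47/845) / (-94/169) = 1/10 ✓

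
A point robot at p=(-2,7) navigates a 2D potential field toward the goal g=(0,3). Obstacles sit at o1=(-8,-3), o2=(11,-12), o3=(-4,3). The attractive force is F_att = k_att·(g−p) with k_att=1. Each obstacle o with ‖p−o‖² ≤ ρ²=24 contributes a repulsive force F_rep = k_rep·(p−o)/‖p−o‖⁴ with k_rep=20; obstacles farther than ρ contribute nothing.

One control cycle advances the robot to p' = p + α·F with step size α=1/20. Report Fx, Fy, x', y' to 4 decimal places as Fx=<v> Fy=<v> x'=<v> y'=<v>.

Fx=2.1000 Fy=-3.8000 x'=-1.8950 y'=6.8100

F_att = 1·(g−p) = 1·(2,-4) = (2.0000,-4.0000)
o1: d²=136 > ρ²=24 → inactive
o2: d²=530 > ρ²=24 → inactive
o3: d²=20 ≤ ρ²=24; F_rep = 20·(2,4)/20² = (0.1000,0.2000)
F = F_att + ΣF_rep = (2.1000,-3.8000)
p' = p + 1/20·F = (-1.8950,6.8100)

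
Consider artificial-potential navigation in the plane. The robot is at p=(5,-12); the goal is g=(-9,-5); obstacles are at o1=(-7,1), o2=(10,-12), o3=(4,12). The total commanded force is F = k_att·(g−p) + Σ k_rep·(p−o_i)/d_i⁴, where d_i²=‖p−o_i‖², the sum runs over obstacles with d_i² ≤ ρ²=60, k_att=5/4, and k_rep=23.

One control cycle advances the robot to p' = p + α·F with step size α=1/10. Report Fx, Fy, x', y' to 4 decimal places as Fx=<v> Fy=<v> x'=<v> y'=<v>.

Fx=-17.6840 Fy=8.7500 x'=3.2316 y'=-11.1250

F_att = 5/4·(g−p) = 5/4·(-14,7) = (-17.5000,8.7500)
o1: d²=313 > ρ²=60 → inactive
o2: d²=25 ≤ ρ²=60; F_rep = 23·(-5,0)/25² = (-0.1840,0.0000)
o3: d²=577 > ρ²=60 → inactive
F = F_att + ΣF_rep = (-17.6840,8.7500)
p' = p + 1/10·F = (3.2316,-11.1250)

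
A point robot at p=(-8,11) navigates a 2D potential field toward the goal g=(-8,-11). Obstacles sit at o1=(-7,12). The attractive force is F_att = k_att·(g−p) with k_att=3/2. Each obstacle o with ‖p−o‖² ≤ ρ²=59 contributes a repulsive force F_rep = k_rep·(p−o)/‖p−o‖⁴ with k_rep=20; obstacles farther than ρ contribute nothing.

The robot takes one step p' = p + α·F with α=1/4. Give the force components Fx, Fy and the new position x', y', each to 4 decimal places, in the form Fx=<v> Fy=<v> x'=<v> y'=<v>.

F_att = 3/2·(g−p) = 3/2·(0,-22) = (0.0000,-33.0000)
o1: d²=2 ≤ ρ²=59; F_rep = 20·(-1,-1)/2² = (-5.0000,-5.0000)
F = F_att + ΣF_rep = (-5.0000,-38.0000)
p' = p + 1/4·F = (-9.2500,1.5000)

Fx=-5.0000 Fy=-38.0000 x'=-9.2500 y'=1.5000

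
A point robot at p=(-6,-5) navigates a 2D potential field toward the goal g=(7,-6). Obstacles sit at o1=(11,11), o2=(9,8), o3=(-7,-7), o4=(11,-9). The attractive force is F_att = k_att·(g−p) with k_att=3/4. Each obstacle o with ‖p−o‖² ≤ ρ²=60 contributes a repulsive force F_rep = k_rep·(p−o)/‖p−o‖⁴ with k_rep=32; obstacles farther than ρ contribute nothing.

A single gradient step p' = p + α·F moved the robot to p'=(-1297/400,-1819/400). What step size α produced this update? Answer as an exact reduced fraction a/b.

F_att = 3/4·(g−p) = 3/4·(13,-1) = (9.7500,-0.7500)
o1: d²=545 > ρ²=60 → inactive
o2: d²=394 > ρ²=60 → inactive
o3: d²=5 ≤ ρ²=60; F_rep = 32·(1,2)/5² = (1.2800,2.5600)
o4: d²=305 > ρ²=60 → inactive
F = F_att + ΣF_rep = (11.0300,1.8100)
Δp = p'−p = (2.7575,0.4525); α = Δx/Fx = (1103/400) / (1103/100) = 1/4
check: Δy/Fy = (181/400) / (181/100) = 1/4 ✓

α = 1/4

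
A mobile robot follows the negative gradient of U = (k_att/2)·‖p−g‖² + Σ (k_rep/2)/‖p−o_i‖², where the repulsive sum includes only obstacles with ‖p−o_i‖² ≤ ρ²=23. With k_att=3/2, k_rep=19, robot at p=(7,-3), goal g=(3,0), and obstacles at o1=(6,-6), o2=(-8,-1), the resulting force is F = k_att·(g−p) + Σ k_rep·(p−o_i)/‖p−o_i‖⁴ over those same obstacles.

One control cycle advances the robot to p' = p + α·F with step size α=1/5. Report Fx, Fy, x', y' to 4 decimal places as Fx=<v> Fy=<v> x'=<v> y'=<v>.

Fx=-5.8100 Fy=5.0700 x'=5.8380 y'=-1.9860

F_att = 3/2·(g−p) = 3/2·(-4,3) = (-6.0000,4.5000)
o1: d²=10 ≤ ρ²=23; F_rep = 19·(1,3)/10² = (0.1900,0.5700)
o2: d²=229 > ρ²=23 → inactive
F = F_att + ΣF_rep = (-5.8100,5.0700)
p' = p + 1/5·F = (5.8380,-1.9860)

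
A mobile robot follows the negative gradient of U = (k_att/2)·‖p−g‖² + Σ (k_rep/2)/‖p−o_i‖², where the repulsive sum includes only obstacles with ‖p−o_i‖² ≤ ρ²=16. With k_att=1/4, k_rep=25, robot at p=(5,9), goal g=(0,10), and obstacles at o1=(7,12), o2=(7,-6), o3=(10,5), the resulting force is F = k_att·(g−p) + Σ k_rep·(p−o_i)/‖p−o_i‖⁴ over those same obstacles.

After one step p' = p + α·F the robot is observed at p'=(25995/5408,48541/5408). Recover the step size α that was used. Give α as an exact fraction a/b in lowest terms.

F_att = 1/4·(g−p) = 1/4·(-5,1) = (-1.2500,0.2500)
o1: d²=13 ≤ ρ²=16; F_rep = 25·(-2,-3)/13² = (-0.2959,-0.4438)
o2: d²=229 > ρ²=16 → inactive
o3: d²=41 > ρ²=16 → inactive
F = F_att + ΣF_rep = (-1.5459,-0.1938)
Δp = p'−p = (-0.1932,-0.0242); α = Δx/Fx = (-1045/5408) / (-1045/676) = 1/8
check: Δy/Fy = (-131/5408) / (-131/676) = 1/8 ✓

α = 1/8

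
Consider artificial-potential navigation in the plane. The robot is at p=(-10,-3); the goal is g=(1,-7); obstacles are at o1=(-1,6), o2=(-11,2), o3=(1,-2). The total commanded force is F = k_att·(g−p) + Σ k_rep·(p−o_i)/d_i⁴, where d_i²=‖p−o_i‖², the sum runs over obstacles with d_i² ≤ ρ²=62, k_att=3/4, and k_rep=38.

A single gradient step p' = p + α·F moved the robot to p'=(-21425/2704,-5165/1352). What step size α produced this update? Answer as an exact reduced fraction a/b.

F_att = 3/4·(g−p) = 3/4·(11,-4) = (8.2500,-3.0000)
o1: d²=162 > ρ²=62 → inactive
o2: d²=26 ≤ ρ²=62; F_rep = 38·(1,-5)/26² = (0.0562,-0.2811)
o3: d²=122 > ρ²=62 → inactive
F = F_att + ΣF_rep = (8.3062,-3.2811)
Δp = p'−p = (2.0766,-0.8203); α = Δx/Fx = (5615/2704) / (5615/676) = 1/4
check: Δy/Fy = (-1109/1352) / (-1109/338) = 1/4 ✓

α = 1/4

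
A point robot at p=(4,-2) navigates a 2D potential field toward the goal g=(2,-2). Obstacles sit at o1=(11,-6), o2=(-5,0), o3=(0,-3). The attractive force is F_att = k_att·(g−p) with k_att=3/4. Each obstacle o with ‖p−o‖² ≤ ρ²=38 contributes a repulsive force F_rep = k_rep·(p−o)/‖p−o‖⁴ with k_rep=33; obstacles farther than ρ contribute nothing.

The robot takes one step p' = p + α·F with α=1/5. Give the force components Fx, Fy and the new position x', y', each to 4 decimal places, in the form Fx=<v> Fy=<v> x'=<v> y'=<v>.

F_att = 3/4·(g−p) = 3/4·(-2,0) = (-1.5000,0.0000)
o1: d²=65 > ρ²=38 → inactive
o2: d²=85 > ρ²=38 → inactive
o3: d²=17 ≤ ρ²=38; F_rep = 33·(4,1)/17² = (0.4567,0.1142)
F = F_att + ΣF_rep = (-1.0433,0.1142)
p' = p + 1/5·F = (3.7913,-1.9772)

Fx=-1.0433 Fy=0.1142 x'=3.7913 y'=-1.9772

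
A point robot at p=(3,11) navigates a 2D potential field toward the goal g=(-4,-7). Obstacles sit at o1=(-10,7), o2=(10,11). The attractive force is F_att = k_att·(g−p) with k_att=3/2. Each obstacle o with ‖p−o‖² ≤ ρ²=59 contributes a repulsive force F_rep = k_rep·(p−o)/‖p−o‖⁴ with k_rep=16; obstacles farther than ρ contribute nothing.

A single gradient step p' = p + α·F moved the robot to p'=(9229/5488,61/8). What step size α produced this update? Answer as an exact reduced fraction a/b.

F_att = 3/2·(g−p) = 3/2·(-7,-18) = (-10.5000,-27.0000)
o1: d²=185 > ρ²=59 → inactive
o2: d²=49 ≤ ρ²=59; F_rep = 16·(-7,0)/49² = (-0.0466,0.0000)
F = F_att + ΣF_rep = (-10.5466,-27.0000)
Δp = p'−p = (-1.3183,-3.3750); α = Δx/Fx = (-7235/5488) / (-7235/686) = 1/8
check: Δy/Fy = (-27/8) / (-27) = 1/8 ✓

α = 1/8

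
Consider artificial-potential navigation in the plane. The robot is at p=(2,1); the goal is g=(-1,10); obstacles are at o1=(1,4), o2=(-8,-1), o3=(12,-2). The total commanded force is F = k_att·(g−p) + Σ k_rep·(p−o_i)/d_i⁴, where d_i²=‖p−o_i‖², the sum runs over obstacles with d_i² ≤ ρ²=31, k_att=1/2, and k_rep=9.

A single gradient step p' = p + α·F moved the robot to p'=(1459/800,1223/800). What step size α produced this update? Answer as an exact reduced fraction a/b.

α = 1/8

F_att = 1/2·(g−p) = 1/2·(-3,9) = (-1.5000,4.5000)
o1: d²=10 ≤ ρ²=31; F_rep = 9·(1,-3)/10² = (0.0900,-0.2700)
o2: d²=104 > ρ²=31 → inactive
o3: d²=109 > ρ²=31 → inactive
F = F_att + ΣF_rep = (-1.4100,4.2300)
Δp = p'−p = (-0.1762,0.5288); α = Δx/Fx = (-141/800) / (-141/100) = 1/8
check: Δy/Fy = (423/800) / (423/100) = 1/8 ✓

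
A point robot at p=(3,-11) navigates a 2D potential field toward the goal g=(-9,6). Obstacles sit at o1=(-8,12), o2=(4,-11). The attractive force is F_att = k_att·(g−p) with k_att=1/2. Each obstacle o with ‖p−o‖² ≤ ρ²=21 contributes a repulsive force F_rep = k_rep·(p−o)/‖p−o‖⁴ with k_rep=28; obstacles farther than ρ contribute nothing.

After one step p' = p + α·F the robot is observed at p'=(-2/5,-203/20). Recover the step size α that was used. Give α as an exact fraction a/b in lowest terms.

F_att = 1/2·(g−p) = 1/2·(-12,17) = (-6.0000,8.5000)
o1: d²=650 > ρ²=21 → inactive
o2: d²=1 ≤ ρ²=21; F_rep = 28·(-1,0)/1² = (-28.0000,0.0000)
F = F_att + ΣF_rep = (-34.0000,8.5000)
Δp = p'−p = (-3.4000,0.8500); α = Δx/Fx = (-17/5) / (-34) = 1/10
check: Δy/Fy = (17/20) / (17/2) = 1/10 ✓

α = 1/10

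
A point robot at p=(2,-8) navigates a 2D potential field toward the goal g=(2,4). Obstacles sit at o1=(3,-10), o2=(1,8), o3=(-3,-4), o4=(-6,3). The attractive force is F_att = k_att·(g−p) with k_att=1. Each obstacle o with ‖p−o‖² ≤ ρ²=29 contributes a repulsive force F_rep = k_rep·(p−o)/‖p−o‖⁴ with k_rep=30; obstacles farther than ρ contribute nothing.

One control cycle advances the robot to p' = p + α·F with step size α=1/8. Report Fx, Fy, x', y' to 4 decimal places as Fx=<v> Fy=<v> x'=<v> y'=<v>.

F_att = 1·(g−p) = 1·(0,12) = (0.0000,12.0000)
o1: d²=5 ≤ ρ²=29; F_rep = 30·(-1,2)/5² = (-1.2000,2.4000)
o2: d²=257 > ρ²=29 → inactive
o3: d²=41 > ρ²=29 → inactive
o4: d²=185 > ρ²=29 → inactive
F = F_att + ΣF_rep = (-1.2000,14.4000)
p' = p + 1/8·F = (1.8500,-6.2000)

Fx=-1.2000 Fy=14.4000 x'=1.8500 y'=-6.2000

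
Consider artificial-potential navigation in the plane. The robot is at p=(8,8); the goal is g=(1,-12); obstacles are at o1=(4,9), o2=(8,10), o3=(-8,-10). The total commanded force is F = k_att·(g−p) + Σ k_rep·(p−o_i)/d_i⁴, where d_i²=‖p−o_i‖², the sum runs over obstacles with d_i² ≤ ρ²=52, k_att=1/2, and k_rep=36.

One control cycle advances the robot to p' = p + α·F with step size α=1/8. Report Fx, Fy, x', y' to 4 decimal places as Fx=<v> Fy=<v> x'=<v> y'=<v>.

F_att = 1/2·(g−p) = 1/2·(-7,-20) = (-3.5000,-10.0000)
o1: d²=17 ≤ ρ²=52; F_rep = 36·(4,-1)/17² = (0.4983,-0.1246)
o2: d²=4 ≤ ρ²=52; F_rep = 36·(0,-2)/4² = (0.0000,-4.5000)
o3: d²=580 > ρ²=52 → inactive
F = F_att + ΣF_rep = (-3.0017,-14.6246)
p' = p + 1/8·F = (7.6248,6.1719)

Fx=-3.0017 Fy=-14.6246 x'=7.6248 y'=6.1719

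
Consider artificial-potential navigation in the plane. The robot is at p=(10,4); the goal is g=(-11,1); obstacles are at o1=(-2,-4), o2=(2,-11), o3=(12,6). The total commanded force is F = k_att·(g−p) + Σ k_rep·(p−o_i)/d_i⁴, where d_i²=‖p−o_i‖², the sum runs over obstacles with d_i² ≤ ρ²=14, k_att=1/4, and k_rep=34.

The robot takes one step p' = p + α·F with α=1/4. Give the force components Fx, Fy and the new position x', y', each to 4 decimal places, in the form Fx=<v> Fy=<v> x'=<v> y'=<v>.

Fx=-6.3125 Fy=-1.8125 x'=8.4219 y'=3.5469

F_att = 1/4·(g−p) = 1/4·(-21,-3) = (-5.2500,-0.7500)
o1: d²=208 > ρ²=14 → inactive
o2: d²=289 > ρ²=14 → inactive
o3: d²=8 ≤ ρ²=14; F_rep = 34·(-2,-2)/8² = (-1.0625,-1.0625)
F = F_att + ΣF_rep = (-6.3125,-1.8125)
p' = p + 1/4·F = (8.4219,3.5469)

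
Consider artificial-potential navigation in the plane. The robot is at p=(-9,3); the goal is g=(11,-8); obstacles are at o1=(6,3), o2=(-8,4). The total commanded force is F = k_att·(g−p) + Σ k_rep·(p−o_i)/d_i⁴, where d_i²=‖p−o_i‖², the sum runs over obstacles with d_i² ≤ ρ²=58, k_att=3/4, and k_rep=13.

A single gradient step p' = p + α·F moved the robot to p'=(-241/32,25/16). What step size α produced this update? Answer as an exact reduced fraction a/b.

α = 1/8

F_att = 3/4·(g−p) = 3/4·(20,-11) = (15.0000,-8.2500)
o1: d²=225 > ρ²=58 → inactive
o2: d²=2 ≤ ρ²=58; F_rep = 13·(-1,-1)/2² = (-3.2500,-3.2500)
F = F_att + ΣF_rep = (11.7500,-11.5000)
Δp = p'−p = (1.4688,-1.4375); α = Δx/Fx = (47/32) / (47/4) = 1/8
check: Δy/Fy = (-23/16) / (-23/2) = 1/8 ✓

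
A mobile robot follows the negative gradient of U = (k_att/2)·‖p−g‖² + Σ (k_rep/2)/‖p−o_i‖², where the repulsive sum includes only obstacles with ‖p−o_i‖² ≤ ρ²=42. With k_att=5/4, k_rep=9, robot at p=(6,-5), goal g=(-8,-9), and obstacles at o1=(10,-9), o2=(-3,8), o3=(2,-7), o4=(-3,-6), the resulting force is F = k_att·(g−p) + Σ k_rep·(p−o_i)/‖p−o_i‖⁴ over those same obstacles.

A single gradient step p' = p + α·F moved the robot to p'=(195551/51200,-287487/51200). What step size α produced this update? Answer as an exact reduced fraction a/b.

α = 1/8

F_att = 5/4·(g−p) = 5/4·(-14,-4) = (-17.5000,-5.0000)
o1: d²=32 ≤ ρ²=42; F_rep = 9·(-4,4)/32² = (-0.0352,0.0352)
o2: d²=250 > ρ²=42 → inactive
o3: d²=20 ≤ ρ²=42; F_rep = 9·(4,2)/20² = (0.0900,0.0450)
o4: d²=82 > ρ²=42 → inactive
F = F_att + ΣF_rep = (-17.4452,-4.9198)
Δp = p'−p = (-2.1806,-0.6150); α = Δx/Fx = (-111649/51200) / (-111649/6400) = 1/8
check: Δy/Fy = (-31487/51200) / (-31487/6400) = 1/8 ✓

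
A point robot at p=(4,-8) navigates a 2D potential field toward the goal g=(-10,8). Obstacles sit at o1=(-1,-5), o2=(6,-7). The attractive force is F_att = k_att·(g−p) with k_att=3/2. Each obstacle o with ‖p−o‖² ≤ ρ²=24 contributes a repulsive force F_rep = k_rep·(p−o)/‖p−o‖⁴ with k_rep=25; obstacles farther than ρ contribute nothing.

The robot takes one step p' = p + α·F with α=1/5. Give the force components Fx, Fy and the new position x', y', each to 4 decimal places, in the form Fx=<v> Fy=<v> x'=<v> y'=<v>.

F_att = 3/2·(g−p) = 3/2·(-14,16) = (-21.0000,24.0000)
o1: d²=34 > ρ²=24 → inactive
o2: d²=5 ≤ ρ²=24; F_rep = 25·(-2,-1)/5² = (-2.0000,-1.0000)
F = F_att + ΣF_rep = (-23.0000,23.0000)
p' = p + 1/5·F = (-0.6000,-3.4000)

Fx=-23.0000 Fy=23.0000 x'=-0.6000 y'=-3.4000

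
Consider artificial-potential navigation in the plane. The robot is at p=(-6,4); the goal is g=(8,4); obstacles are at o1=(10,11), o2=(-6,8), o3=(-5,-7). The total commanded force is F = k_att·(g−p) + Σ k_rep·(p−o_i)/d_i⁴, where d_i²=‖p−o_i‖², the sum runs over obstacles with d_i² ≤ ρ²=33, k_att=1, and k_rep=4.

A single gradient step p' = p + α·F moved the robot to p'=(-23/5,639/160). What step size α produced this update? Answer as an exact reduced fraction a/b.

α = 1/10

F_att = 1·(g−p) = 1·(14,0) = (14.0000,0.0000)
o1: d²=305 > ρ²=33 → inactive
o2: d²=16 ≤ ρ²=33; F_rep = 4·(0,-4)/16² = (0.0000,-0.0625)
o3: d²=122 > ρ²=33 → inactive
F = F_att + ΣF_rep = (14.0000,-0.0625)
Δp = p'−p = (1.4000,-0.0063); α = Δx/Fx = (7/5) / (14) = 1/10
check: Δy/Fy = (-1/160) / (-1/16) = 1/10 ✓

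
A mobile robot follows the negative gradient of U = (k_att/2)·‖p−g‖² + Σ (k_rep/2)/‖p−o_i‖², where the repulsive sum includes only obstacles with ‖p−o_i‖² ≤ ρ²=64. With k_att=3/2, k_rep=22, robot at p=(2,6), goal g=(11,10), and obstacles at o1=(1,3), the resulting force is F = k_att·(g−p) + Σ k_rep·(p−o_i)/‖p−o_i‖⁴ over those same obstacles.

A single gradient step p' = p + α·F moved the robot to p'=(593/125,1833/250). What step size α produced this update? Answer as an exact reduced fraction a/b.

F_att = 3/2·(g−p) = 3/2·(9,4) = (13.5000,6.0000)
o1: d²=10 ≤ ρ²=64; F_rep = 22·(1,3)/10² = (0.2200,0.6600)
F = F_att + ΣF_rep = (13.7200,6.6600)
Δp = p'−p = (2.7440,1.3320); α = Δx/Fx = (343/125) / (343/25) = 1/5
check: Δy/Fy = (333/250) / (333/50) = 1/5 ✓

α = 1/5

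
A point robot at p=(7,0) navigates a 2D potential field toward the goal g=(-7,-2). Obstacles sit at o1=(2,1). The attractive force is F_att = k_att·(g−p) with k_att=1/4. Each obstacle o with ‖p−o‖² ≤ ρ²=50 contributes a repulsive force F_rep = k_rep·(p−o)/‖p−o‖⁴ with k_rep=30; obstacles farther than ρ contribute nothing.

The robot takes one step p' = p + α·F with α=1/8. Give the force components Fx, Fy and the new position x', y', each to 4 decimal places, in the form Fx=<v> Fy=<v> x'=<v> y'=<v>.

Fx=-3.2781 Fy=-0.5444 x'=6.5902 y'=-0.0680

F_att = 1/4·(g−p) = 1/4·(-14,-2) = (-3.5000,-0.5000)
o1: d²=26 ≤ ρ²=50; F_rep = 30·(5,-1)/26² = (0.2219,-0.0444)
F = F_att + ΣF_rep = (-3.2781,-0.5444)
p' = p + 1/8·F = (6.5902,-0.0680)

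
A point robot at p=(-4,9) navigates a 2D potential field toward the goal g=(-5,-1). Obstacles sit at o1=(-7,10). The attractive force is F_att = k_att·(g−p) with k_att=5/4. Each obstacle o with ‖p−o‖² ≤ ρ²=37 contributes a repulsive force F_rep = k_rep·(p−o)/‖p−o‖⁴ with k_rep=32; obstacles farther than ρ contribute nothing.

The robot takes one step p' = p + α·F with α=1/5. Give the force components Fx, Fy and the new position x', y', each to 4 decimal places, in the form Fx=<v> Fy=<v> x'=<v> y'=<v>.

F_att = 5/4·(g−p) = 5/4·(-1,-10) = (-1.2500,-12.5000)
o1: d²=10 ≤ ρ²=37; F_rep = 32·(3,-1)/10² = (0.9600,-0.3200)
F = F_att + ΣF_rep = (-0.2900,-12.8200)
p' = p + 1/5·F = (-4.0580,6.4360)

Fx=-0.2900 Fy=-12.8200 x'=-4.0580 y'=6.4360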